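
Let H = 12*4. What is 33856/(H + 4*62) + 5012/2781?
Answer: 11954636/102897 ≈ 116.18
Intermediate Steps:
H = 48
33856/(H + 4*62) + 5012/2781 = 33856/(48 + 4*62) + 5012/2781 = 33856/(48 + 248) + 5012*(1/2781) = 33856/296 + 5012/2781 = 33856*(1/296) + 5012/2781 = 4232/37 + 5012/2781 = 11954636/102897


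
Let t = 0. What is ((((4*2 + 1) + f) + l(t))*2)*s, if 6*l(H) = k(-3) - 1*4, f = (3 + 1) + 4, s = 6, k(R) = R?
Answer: 190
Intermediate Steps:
f = 8 (f = 4 + 4 = 8)
l(H) = -7/6 (l(H) = (-3 - 1*4)/6 = (-3 - 4)/6 = (⅙)*(-7) = -7/6)
((((4*2 + 1) + f) + l(t))*2)*s = ((((4*2 + 1) + 8) - 7/6)*2)*6 = ((((8 + 1) + 8) - 7/6)*2)*6 = (((9 + 8) - 7/6)*2)*6 = ((17 - 7/6)*2)*6 = ((95/6)*2)*6 = (95/3)*6 = 190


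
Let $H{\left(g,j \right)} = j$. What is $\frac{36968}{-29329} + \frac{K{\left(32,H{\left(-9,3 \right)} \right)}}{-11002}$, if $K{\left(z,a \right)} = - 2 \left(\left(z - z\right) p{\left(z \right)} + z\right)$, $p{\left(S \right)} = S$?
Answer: $- \frac{202422440}{161338829} \approx -1.2546$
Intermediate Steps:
$K{\left(z,a \right)} = - 2 z$ ($K{\left(z,a \right)} = - 2 \left(\left(z - z\right) z + z\right) = - 2 \left(0 z + z\right) = - 2 \left(0 + z\right) = - 2 z$)
$\frac{36968}{-29329} + \frac{K{\left(32,H{\left(-9,3 \right)} \right)}}{-11002} = \frac{36968}{-29329} + \frac{\left(-2\right) 32}{-11002} = 36968 \left(- \frac{1}{29329}\right) - - \frac{32}{5501} = - \frac{36968}{29329} + \frac{32}{5501} = - \frac{202422440}{161338829}$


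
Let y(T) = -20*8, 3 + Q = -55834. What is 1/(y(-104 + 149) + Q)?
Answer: -1/55997 ≈ -1.7858e-5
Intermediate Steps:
Q = -55837 (Q = -3 - 55834 = -55837)
y(T) = -160
1/(y(-104 + 149) + Q) = 1/(-160 - 55837) = 1/(-55997) = -1/55997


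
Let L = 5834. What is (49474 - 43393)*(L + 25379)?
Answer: 189806253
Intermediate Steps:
(49474 - 43393)*(L + 25379) = (49474 - 43393)*(5834 + 25379) = 6081*31213 = 189806253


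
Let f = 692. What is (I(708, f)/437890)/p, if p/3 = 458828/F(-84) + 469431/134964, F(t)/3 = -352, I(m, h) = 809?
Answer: -133449404/93400634058305 ≈ -1.4288e-6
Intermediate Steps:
F(t) = -1056 (F(t) = 3*(-352) = -1056)
p = -426594049/329912 (p = 3*(458828/(-1056) + 469431/134964) = 3*(458828*(-1/1056) + 469431*(1/134964)) = 3*(-114707/264 + 52159/14996) = 3*(-426594049/989736) = -426594049/329912 ≈ -1293.1)
(I(708, f)/437890)/p = (809/437890)/(-426594049/329912) = (809*(1/437890))*(-329912/426594049) = (809/437890)*(-329912/426594049) = -133449404/93400634058305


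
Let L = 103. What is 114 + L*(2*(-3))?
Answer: -504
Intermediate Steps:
114 + L*(2*(-3)) = 114 + 103*(2*(-3)) = 114 + 103*(-6) = 114 - 618 = -504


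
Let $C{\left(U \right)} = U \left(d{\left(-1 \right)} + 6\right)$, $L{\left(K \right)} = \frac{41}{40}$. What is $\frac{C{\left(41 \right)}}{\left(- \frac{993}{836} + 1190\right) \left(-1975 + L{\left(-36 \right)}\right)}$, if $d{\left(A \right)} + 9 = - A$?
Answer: $\frac{2742080}{78473165273} \approx 3.4943 \cdot 10^{-5}$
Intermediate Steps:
$d{\left(A \right)} = -9 - A$
$L{\left(K \right)} = \frac{41}{40}$ ($L{\left(K \right)} = 41 \cdot \frac{1}{40} = \frac{41}{40}$)
$C{\left(U \right)} = - 2 U$ ($C{\left(U \right)} = U \left(\left(-9 - -1\right) + 6\right) = U \left(\left(-9 + 1\right) + 6\right) = U \left(-8 + 6\right) = U \left(-2\right) = - 2 U$)
$\frac{C{\left(41 \right)}}{\left(- \frac{993}{836} + 1190\right) \left(-1975 + L{\left(-36 \right)}\right)} = \frac{\left(-2\right) 41}{\left(- \frac{993}{836} + 1190\right) \left(-1975 + \frac{41}{40}\right)} = - \frac{82}{\left(\left(-993\right) \frac{1}{836} + 1190\right) \left(- \frac{78959}{40}\right)} = - \frac{82}{\left(- \frac{993}{836} + 1190\right) \left(- \frac{78959}{40}\right)} = - \frac{82}{\frac{993847}{836} \left(- \frac{78959}{40}\right)} = - \frac{82}{- \frac{78473165273}{33440}} = \left(-82\right) \left(- \frac{33440}{78473165273}\right) = \frac{2742080}{78473165273}$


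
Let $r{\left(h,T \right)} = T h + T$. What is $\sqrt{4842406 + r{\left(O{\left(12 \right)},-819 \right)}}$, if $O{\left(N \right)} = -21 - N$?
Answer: $\sqrt{4868614} \approx 2206.5$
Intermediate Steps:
$r{\left(h,T \right)} = T + T h$
$\sqrt{4842406 + r{\left(O{\left(12 \right)},-819 \right)}} = \sqrt{4842406 - 819 \left(1 - 33\right)} = \sqrt{4842406 - -26208} = \sqrt{4842406 + 26208} = \sqrt{4868614}$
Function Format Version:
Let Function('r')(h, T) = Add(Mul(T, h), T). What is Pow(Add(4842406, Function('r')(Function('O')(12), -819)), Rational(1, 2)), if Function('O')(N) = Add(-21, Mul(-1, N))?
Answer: Pow(4868614, Rational(1, 2)) ≈ 2206.5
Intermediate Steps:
Function('r')(h, T) = Add(T, Mul(T, h))
Pow(Add(4842406, Function('r')(Function('O')(12), -819)), Rational(1, 2)) = Pow(Add(4842406, Mul(-819, Add(1, Add(-21, Mul(-1, 12))))), Rational(1, 2)) = Pow(Add(4842406, Mul(-819, Add(1, Add(-21, -12)))), Rational(1, 2)) = Pow(Add(4842406, Mul(-819, Add(1, -33))), Rational(1, 2)) = Pow(Add(4842406, Mul(-819, -32)), Rational(1, 2)) = Pow(Add(4842406, 26208), Rational(1, 2)) = Pow(4868614, Rational(1, 2))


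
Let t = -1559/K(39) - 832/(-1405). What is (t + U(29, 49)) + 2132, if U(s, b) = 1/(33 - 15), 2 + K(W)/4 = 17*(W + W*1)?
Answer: 142799268773/66967920 ≈ 2132.4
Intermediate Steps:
K(W) = -8 + 136*W (K(W) = -8 + 4*(17*(W + W*1)) = -8 + 4*(17*(W + W)) = -8 + 4*(17*(2*W)) = -8 + 4*(34*W) = -8 + 136*W)
U(s, b) = 1/18
t = 2215877/7440880 (t = -1559/(-8 + 136*39) - 832/(-1405) = -1559/(-8 + 5304) - 832*(-1/1405) = -1559/5296 + 832/1405 = 2215877/7440880 ≈ 0.29780)
(t + U(29, 49)) + 2132 = (2215877/7440880 + 1/18) + 2132 = 23663333/66967920 + 2132 = 142799268773/66967920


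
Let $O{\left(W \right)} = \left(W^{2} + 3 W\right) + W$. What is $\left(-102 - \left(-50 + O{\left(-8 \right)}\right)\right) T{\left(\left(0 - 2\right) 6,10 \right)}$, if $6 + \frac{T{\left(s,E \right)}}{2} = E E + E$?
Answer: $-17472$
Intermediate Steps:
$T{\left(s,E \right)} = -12 + 2 E + 2 E^{2}$ ($T{\left(s,E \right)} = -12 + 2 \left(E E + E\right) = -12 + 2 \left(E^{2} + E\right) = -12 + 2 \left(E + E^{2}\right) = -12 + \left(2 E + 2 E^{2}\right) = -12 + 2 E + 2 E^{2}$)
$O{\left(W \right)} = W^{2} + 4 W$
$\left(-102 - \left(-50 + O{\left(-8 \right)}\right)\right) T{\left(\left(0 - 2\right) 6,10 \right)} = \left(-102 + \left(50 - - 8 \left(4 - 8\right)\right)\right) \left(-12 + 2 \cdot 10 + 2 \cdot 10^{2}\right) = \left(-102 + \left(50 - \left(-8\right) \left(-4\right)\right)\right) \left(-12 + 20 + 2 \cdot 100\right) = \left(-102 + \left(50 - 32\right)\right) \left(-12 + 20 + 200\right) = \left(-102 + \left(50 - 32\right)\right) 208 = \left(-102 + 18\right) 208 = \left(-84\right) 208 = -17472$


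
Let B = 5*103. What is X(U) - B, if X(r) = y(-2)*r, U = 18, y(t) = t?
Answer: -551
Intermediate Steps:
B = 515
X(r) = -2*r
X(U) - B = -2*18 - 1*515 = -36 - 515 = -551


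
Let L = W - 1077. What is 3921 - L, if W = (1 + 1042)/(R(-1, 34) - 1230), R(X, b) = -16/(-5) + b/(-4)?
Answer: 61750724/12353 ≈ 4998.8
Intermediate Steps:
R(X, b) = 16/5 - b/4 (R(X, b) = -16*(-⅕) + b*(-¼) = 16/5 - b/4)
W = -10430/12353 (W = (1 + 1042)/((16/5 - ¼*34) - 1230) = 1043/((16/5 - 17/2) - 1230) = 1043/(-53/10 - 1230) = 1043/(-12353/10) = 1043*(-10/12353) = -10430/12353 ≈ -0.84433)
L = -13314611/12353 (L = -10430/12353 - 1077 = -13314611/12353 ≈ -1077.8)
3921 - L = 3921 - 1*(-13314611/12353) = 3921 + 13314611/12353 = 61750724/12353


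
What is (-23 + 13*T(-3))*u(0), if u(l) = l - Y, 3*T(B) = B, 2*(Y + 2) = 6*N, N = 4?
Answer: 360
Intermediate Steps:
Y = 10 (Y = -2 + (6*4)/2 = -2 + (½)*24 = -2 + 12 = 10)
T(B) = B/3
u(l) = -10 + l (u(l) = l - 1*10 = l - 10 = -10 + l)
(-23 + 13*T(-3))*u(0) = (-23 + 13*((⅓)*(-3)))*(-10 + 0) = (-23 + 13*(-1))*(-10) = (-23 - 13)*(-10) = -36*(-10) = 360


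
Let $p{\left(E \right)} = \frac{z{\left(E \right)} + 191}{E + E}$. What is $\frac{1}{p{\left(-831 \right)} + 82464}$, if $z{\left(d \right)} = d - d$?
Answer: $\frac{1662}{137054977} \approx 1.2127 \cdot 10^{-5}$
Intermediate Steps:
$z{\left(d \right)} = 0$
$p{\left(E \right)} = \frac{191}{2 E}$ ($p{\left(E \right)} = \frac{0 + 191}{E + E} = \frac{191}{2 E}$)
$\frac{1}{p{\left(-831 \right)} + 82464} = \frac{1}{\frac{191}{2 \left(-831\right)} + 82464} = \frac{1}{\frac{191}{2} \left(- \frac{1}{831}\right) + 82464} = \frac{1}{- \frac{191}{1662} + 82464} = \frac{1}{\frac{137054977}{1662}} = \frac{1662}{137054977}$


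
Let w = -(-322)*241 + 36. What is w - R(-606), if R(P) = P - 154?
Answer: 78398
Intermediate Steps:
w = 77638 (w = -322*(-241) + 36 = 77602 + 36 = 77638)
R(P) = -154 + P
w - R(-606) = 77638 - (-154 - 606) = 77638 - 1*(-760) = 77638 + 760 = 78398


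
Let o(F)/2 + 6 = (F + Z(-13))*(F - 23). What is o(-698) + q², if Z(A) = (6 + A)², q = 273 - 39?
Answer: 990602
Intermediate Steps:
q = 234
o(F) = -12 + 2*(-23 + F)*(49 + F) (o(F) = -12 + 2*((F + (6 - 13)²)*(F - 23)) = -12 + 2*((F + (-7)²)*(-23 + F)) = -12 + 2*((F + 49)*(-23 + F)) = -12 + 2*((49 + F)*(-23 + F)) = -12 + 2*((-23 + F)*(49 + F)) = -12 + 2*(-23 + F)*(49 + F))
o(-698) + q² = (-2266 + 2*(-698)² + 52*(-698)) + 234² = (-2266 + 2*487204 - 36296) + 54756 = (-2266 + 974408 - 36296) + 54756 = 935846 + 54756 = 990602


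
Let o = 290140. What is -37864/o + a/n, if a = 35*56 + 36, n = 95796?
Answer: -190506269/1737140715 ≈ -0.10967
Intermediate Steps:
a = 1996 (a = 1960 + 36 = 1996)
-37864/o + a/n = -37864/290140 + 1996/95796 = -37864*1/290140 + 1996*(1/95796) = -9466/72535 + 499/23949 = -190506269/1737140715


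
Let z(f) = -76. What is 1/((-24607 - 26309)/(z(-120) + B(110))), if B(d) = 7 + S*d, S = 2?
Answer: -151/50916 ≈ -0.0029657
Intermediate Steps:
B(d) = 7 + 2*d
1/((-24607 - 26309)/(z(-120) + B(110))) = 1/((-24607 - 26309)/(-76 + (7 + 2*110))) = 1/(-50916/(-76 + (7 + 220))) = 1/(-50916/(-76 + 227)) = 1/(-50916/151) = -151/50916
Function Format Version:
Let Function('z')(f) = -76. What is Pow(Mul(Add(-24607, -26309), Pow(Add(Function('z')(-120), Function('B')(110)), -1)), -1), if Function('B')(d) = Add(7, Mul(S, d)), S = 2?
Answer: Rational(-151, 50916) ≈ -0.0029657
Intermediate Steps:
Function('B')(d) = Add(7, Mul(2, d))
Pow(Mul(Add(-24607, -26309), Pow(Add(Function('z')(-120), Function('B')(110)), -1)), -1) = Pow(Mul(Add(-24607, -26309), Pow(Add(-76, Add(7, Mul(2, 110))), -1)), -1) = Pow(Mul(-50916, Pow(Add(-76, Add(7, 220)), -1)), -1) = Pow(Mul(-50916, Pow(Add(-76, 227), -1)), -1) = Pow(Mul(-50916, Pow(151, -1)), -1) = Pow(Mul(-50916, Rational(1, 151)), -1) = Pow(Rational(-50916, 151), -1) = Rational(-151, 50916)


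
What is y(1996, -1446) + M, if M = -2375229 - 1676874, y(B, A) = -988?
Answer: -4053091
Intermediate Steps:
M = -4052103
y(1996, -1446) + M = -988 - 4052103 = -4053091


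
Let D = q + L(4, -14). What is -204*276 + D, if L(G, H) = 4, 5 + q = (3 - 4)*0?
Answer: -56305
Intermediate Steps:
q = -5 (q = -5 + (3 - 4)*0 = -5 - 1*0 = -5 + 0 = -5)
D = -1 (D = -5 + 4 = -1)
-204*276 + D = -204*276 - 1 = -56304 - 1 = -56305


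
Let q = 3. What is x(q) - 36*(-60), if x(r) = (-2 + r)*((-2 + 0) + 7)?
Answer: 2165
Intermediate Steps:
x(r) = -10 + 5*r (x(r) = (-2 + r)*(-2 + 7) = (-2 + r)*5 = -10 + 5*r)
x(q) - 36*(-60) = (-10 + 5*3) - 36*(-60) = (-10 + 15) + 2160 = 5 + 2160 = 2165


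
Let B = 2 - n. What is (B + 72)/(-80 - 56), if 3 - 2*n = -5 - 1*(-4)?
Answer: -9/17 ≈ -0.52941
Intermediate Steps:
n = 2 (n = 3/2 - (-5 - 1*(-4))/2 = 3/2 - (-5 + 4)/2 = 3/2 - ½*(-1) = 3/2 + ½ = 2)
B = 0 (B = 2 - 1*2 = 2 - 2 = 0)
(B + 72)/(-80 - 56) = (0 + 72)/(-80 - 56) = 72/(-136) = 72*(-1/136) = -9/17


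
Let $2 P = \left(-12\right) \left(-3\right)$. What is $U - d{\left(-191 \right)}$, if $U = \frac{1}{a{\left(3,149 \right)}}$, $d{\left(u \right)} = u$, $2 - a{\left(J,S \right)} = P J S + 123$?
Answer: $\frac{1559896}{8167} \approx 191.0$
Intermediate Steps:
$P = 18$ ($P = \frac{\left(-12\right) \left(-3\right)}{2} = \frac{1}{2} \cdot 36 = 18$)
$a{\left(J,S \right)} = -121 - 18 J S$ ($a{\left(J,S \right)} = 2 - \left(18 J S + 123\right) = 2 - \left(123 + 18 J S\right) = -121 - 18 J S$)
$U = - \frac{1}{8167}$ ($U = \frac{1}{-121 - 54 \cdot 149} = \frac{1}{-121 - 8046} = \frac{1}{-8167} = - \frac{1}{8167} \approx -0.00012244$)
$U - d{\left(-191 \right)} = - \frac{1}{8167} - -191 = - \frac{1}{8167} + 191 = \frac{1559896}{8167}$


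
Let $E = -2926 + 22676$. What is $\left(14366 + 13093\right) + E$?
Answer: $47209$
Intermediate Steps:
$E = 19750$
$\left(14366 + 13093\right) + E = \left(14366 + 13093\right) + 19750 = 27459 + 19750 = 47209$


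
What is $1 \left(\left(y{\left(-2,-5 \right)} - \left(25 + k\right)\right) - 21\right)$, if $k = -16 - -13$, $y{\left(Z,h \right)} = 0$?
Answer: $-43$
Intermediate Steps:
$k = -3$ ($k = -16 + 13 = -3$)
$1 \left(\left(y{\left(-2,-5 \right)} - \left(25 + k\right)\right) - 21\right) = 1 \left(\left(0 - \left(25 - 3\right)\right) - 21\right) = 1 \left(\left(0 - 22\right) - 21\right) = 1 \left(-22 - 21\right) = 1 \left(-43\right) = -43$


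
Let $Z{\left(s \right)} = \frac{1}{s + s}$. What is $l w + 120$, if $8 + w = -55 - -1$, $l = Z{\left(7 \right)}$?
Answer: $\frac{809}{7} \approx 115.57$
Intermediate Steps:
$Z{\left(s \right)} = \frac{1}{2 s}$
$l = \frac{1}{14}$ ($l = \frac{1}{2 \cdot 7} = \frac{1}{2} \cdot \frac{1}{7} = \frac{1}{14} \approx 0.071429$)
$w = -62$ ($w = -8 - 54 = -62$)
$l w + 120 = \frac{1}{14} \left(-62\right) + 120 = - \frac{31}{7} + 120 = \frac{809}{7}$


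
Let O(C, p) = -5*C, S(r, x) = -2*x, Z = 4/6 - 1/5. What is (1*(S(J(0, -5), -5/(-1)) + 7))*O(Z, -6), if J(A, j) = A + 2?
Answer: 7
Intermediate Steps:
J(A, j) = 2 + A
Z = 7/15 (Z = 4*(1/6) - 1*1/5 = 2/3 - 1/5 = 7/15 ≈ 0.46667)
(1*(S(J(0, -5), -5/(-1)) + 7))*O(Z, -6) = (1*(-(-10)/(-1) + 7))*(-5*7/15) = (1*(-(-10)*(-1) + 7))*(-7/3) = (1*(-2*5 + 7))*(-7/3) = (1*(-10 + 7))*(-7/3) = (1*(-3))*(-7/3) = -3*(-7/3) = 7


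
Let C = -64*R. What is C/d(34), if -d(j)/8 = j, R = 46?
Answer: 184/17 ≈ 10.824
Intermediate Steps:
d(j) = -8*j
C = -2944 (C = -64*46 = -2944)
C/d(34) = -2944/((-8*34)) = -2944/(-272) = -2944*(-1/272) = 184/17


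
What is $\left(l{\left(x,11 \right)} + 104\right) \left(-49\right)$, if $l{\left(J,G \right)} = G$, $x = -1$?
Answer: $-5635$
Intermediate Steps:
$\left(l{\left(x,11 \right)} + 104\right) \left(-49\right) = \left(11 + 104\right) \left(-49\right) = 115 \left(-49\right) = -5635$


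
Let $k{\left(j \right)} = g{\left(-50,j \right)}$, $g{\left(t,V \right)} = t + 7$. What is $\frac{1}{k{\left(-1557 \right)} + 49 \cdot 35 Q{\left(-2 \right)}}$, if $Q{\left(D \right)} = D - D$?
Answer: $- \frac{1}{43} \approx -0.023256$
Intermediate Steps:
$g{\left(t,V \right)} = 7 + t$
$Q{\left(D \right)} = 0$
$k{\left(j \right)} = -43$ ($k{\left(j \right)} = 7 - 50 = -43$)
$\frac{1}{k{\left(-1557 \right)} + 49 \cdot 35 Q{\left(-2 \right)}} = \frac{1}{-43 + 49 \cdot 35 \cdot 0} = \frac{1}{-43 + 1715 \cdot 0} = \frac{1}{-43 + 0} = \frac{1}{-43} = - \frac{1}{43}$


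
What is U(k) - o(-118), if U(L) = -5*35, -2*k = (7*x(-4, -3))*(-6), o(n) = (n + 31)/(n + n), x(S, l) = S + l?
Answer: -41387/236 ≈ -175.37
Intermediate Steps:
o(n) = (31 + n)/(2*n) (o(n) = (31 + n)/((2*n)) = (31 + n)*(1/(2*n)) = (31 + n)/(2*n))
k = -147 (k = -7*(-4 - 3)*(-6)/2 = -7*(-7)*(-6)/2 = -(-49)*(-6)/2 = -½*294 = -147)
U(L) = -175
U(k) - o(-118) = -175 - (31 - 118)/(2*(-118)) = -175 - (-1)*(-87)/(2*118) = -175 - 1*87/236 = -175 - 87/236 = -41387/236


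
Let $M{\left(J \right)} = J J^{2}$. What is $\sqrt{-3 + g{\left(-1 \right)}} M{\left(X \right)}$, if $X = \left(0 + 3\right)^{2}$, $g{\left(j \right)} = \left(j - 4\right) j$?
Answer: $729 \sqrt{2} \approx 1031.0$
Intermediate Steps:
$g{\left(j \right)} = j \left(-4 + j\right)$ ($g{\left(j \right)} = \left(-4 + j\right) j = j \left(-4 + j\right)$)
$X = 9$ ($X = 3^{2} = 9$)
$M{\left(J \right)} = J^{3}$
$\sqrt{-3 + g{\left(-1 \right)}} M{\left(X \right)} = \sqrt{-3 - \left(-4 - 1\right)} 9^{3} = \sqrt{-3 - -5} \cdot 729 = \sqrt{-3 + 5} \cdot 729 = \sqrt{2} \cdot 729 = 729 \sqrt{2}$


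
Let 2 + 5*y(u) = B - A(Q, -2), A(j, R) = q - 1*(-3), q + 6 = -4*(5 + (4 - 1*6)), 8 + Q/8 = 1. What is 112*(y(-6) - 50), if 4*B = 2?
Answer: -26488/5 ≈ -5297.6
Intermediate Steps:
B = ½ (B = (¼)*2 = ½ ≈ 0.50000)
Q = -56 (Q = -64 + 8*1 = -64 + 8 = -56)
q = -18 (q = -6 - 4*(5 + (4 - 1*6)) = -6 - 4*(5 + (4 - 6)) = -6 - 4*(5 - 2) = -6 - 4*3 = -6 - 12 = -18)
A(j, R) = -15 (A(j, R) = -18 - 1*(-3) = -18 + 3 = -15)
y(u) = 27/10 (y(u) = -⅖ + (½ - 1*(-15))/5 = -⅖ + (½ + 15)/5 = -⅖ + (⅕)*(31/2) = -⅖ + 31/10 = 27/10)
112*(y(-6) - 50) = 112*(27/10 - 50) = 112*(-473/10) = -26488/5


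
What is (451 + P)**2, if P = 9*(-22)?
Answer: 64009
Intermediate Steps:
P = -198
(451 + P)**2 = (451 - 198)**2 = 253**2 = 64009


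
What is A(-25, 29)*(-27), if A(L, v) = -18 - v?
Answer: 1269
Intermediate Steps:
A(-25, 29)*(-27) = (-18 - 1*29)*(-27) = (-18 - 29)*(-27) = -47*(-27) = 1269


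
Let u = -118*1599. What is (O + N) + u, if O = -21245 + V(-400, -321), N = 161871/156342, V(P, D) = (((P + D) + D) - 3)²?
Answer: 45969709129/52114 ≈ 8.8210e+5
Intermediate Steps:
u = -188682
V(P, D) = (-3 + P + 2*D)² (V(P, D) = (((D + P) + D) - 3)² = ((P + 2*D) - 3)² = (-3 + P + 2*D)²)
N = 53957/52114 (N = 161871*(1/156342) = 53957/52114 ≈ 1.0354)
O = 1070780 (O = -21245 + (-3 - 400 + 2*(-321))² = -21245 + (-3 - 400 - 642)² = -21245 + (-1045)² = -21245 + 1092025 = 1070780)
(O + N) + u = (1070780 + 53957/52114) - 188682 = 55802682877/52114 - 188682 = 45969709129/52114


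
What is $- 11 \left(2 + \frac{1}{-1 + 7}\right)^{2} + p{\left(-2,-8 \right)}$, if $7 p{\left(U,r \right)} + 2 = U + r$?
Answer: $- \frac{13445}{252} \approx -53.353$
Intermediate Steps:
$p{\left(U,r \right)} = - \frac{2}{7} + \frac{U}{7} + \frac{r}{7}$ ($p{\left(U,r \right)} = - \frac{2}{7} + \frac{U + r}{7} = - \frac{2}{7} + \left(\frac{U}{7} + \frac{r}{7}\right) = - \frac{2}{7} + \frac{U}{7} + \frac{r}{7}$)
$- 11 \left(2 + \frac{1}{-1 + 7}\right)^{2} + p{\left(-2,-8 \right)} = - 11 \left(2 + \frac{1}{-1 + 7}\right)^{2} + \left(- \frac{2}{7} + \frac{1}{7} \left(-2\right) + \frac{1}{7} \left(-8\right)\right) = - 11 \left(2 + \frac{1}{6}\right)^{2} - \frac{12}{7} = - 11 \left(\frac{13}{6}\right)^{2} - \frac{12}{7} = \left(-11\right) \frac{169}{36} - \frac{12}{7} = - \frac{1859}{36} - \frac{12}{7} = - \frac{13445}{252}$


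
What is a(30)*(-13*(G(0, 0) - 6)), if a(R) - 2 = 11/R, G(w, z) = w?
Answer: 923/5 ≈ 184.60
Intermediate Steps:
a(R) = 2 + 11/R
a(30)*(-13*(G(0, 0) - 6)) = (2 + 11/30)*(-13*(0 - 6)) = (2 + 11*(1/30))*(-13*(-6)) = (2 + 11/30)*78 = (71/30)*78 = 923/5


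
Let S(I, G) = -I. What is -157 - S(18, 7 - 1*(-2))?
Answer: -139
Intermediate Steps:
-157 - S(18, 7 - 1*(-2)) = -157 - (-1)*18 = -157 - 1*(-18) = -157 + 18 = -139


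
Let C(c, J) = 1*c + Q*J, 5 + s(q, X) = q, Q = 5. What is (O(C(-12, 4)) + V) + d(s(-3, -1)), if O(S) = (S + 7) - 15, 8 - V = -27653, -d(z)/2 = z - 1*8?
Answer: 27693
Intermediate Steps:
s(q, X) = -5 + q
d(z) = 16 - 2*z (d(z) = -2*(z - 1*8) = -2*(z - 8) = -2*(-8 + z) = 16 - 2*z)
V = 27661 (V = 8 - 1*(-27653) = 8 + 27653 = 27661)
C(c, J) = c + 5*J (C(c, J) = 1*c + 5*J = c + 5*J)
O(S) = -8 + S (O(S) = (7 + S) - 15 = -8 + S)
(O(C(-12, 4)) + V) + d(s(-3, -1)) = ((-8 + (-12 + 5*4)) + 27661) + (16 - 2*(-5 - 3)) = ((-8 + (-12 + 20)) + 27661) + (16 - 2*(-8)) = ((-8 + 8) + 27661) + (16 + 16) = (0 + 27661) + 32 = 27661 + 32 = 27693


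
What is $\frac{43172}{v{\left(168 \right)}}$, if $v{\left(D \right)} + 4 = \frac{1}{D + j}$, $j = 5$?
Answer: $- \frac{7468756}{691} \approx -10809.0$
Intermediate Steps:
$v{\left(D \right)} = -4 + \frac{1}{5 + D}$ ($v{\left(D \right)} = -4 + \frac{1}{D + 5} = -4 + \frac{1}{5 + D}$)
$\frac{43172}{v{\left(168 \right)}} = \frac{43172}{\frac{1}{5 + 168} \left(-19 - 672\right)} = \frac{43172}{\frac{1}{173} \left(-19 - 672\right)} = \frac{43172}{\frac{1}{173} \left(-691\right)} = \frac{43172}{- \frac{691}{173}} = 43172 \left(- \frac{173}{691}\right) = - \frac{7468756}{691}$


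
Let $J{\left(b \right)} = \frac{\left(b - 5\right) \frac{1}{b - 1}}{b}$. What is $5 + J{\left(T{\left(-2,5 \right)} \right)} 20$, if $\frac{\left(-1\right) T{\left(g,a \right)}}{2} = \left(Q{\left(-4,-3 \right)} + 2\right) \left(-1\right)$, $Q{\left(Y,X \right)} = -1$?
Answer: $-25$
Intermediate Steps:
$T{\left(g,a \right)} = 2$ ($T{\left(g,a \right)} = - 2 \left(-1 + 2\right) \left(-1\right) = - 2 \cdot 1 \left(-1\right) = \left(-2\right) \left(-1\right) = 2$)
$J{\left(b \right)} = \frac{-5 + b}{b \left(-1 + b\right)}$ ($J{\left(b \right)} = \frac{\left(-5 + b\right) \frac{1}{-1 + b}}{b} = \frac{\frac{1}{-1 + b} \left(-5 + b\right)}{b} = \frac{-5 + b}{b \left(-1 + b\right)}$)
$5 + J{\left(T{\left(-2,5 \right)} \right)} 20 = 5 + \frac{-5 + 2}{2 \left(-1 + 2\right)} 20 = 5 + \frac{1}{2} \cdot 1^{-1} \left(-3\right) 20 = 5 + \frac{1}{2} \cdot 1 \left(-3\right) 20 = 5 - 30 = -25$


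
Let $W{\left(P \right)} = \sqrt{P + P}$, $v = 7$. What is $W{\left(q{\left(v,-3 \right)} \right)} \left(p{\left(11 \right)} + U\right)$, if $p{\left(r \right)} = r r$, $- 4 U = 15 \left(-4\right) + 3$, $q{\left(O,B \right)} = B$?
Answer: $\frac{541 i \sqrt{6}}{4} \approx 331.29 i$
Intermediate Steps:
$W{\left(P \right)} = \sqrt{2} \sqrt{P}$ ($W{\left(P \right)} = \sqrt{2 P} = \sqrt{2} \sqrt{P}$)
$U = \frac{57}{4}$ ($U = - \frac{15 \left(-4\right) + 3}{4} = - \frac{-60 + 3}{4} = \left(- \frac{1}{4}\right) \left(-57\right) = \frac{57}{4} \approx 14.25$)
$p{\left(r \right)} = r^{2}$
$W{\left(q{\left(v,-3 \right)} \right)} \left(p{\left(11 \right)} + U\right) = \sqrt{2} \sqrt{-3} \left(11^{2} + \frac{57}{4}\right) = \sqrt{2} i \sqrt{3} \left(121 + \frac{57}{4}\right) = i \sqrt{6} \cdot \frac{541}{4} = \frac{541 i \sqrt{6}}{4}$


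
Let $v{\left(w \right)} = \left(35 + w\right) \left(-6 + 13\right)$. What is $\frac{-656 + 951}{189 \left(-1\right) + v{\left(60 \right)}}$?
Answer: $\frac{295}{476} \approx 0.61975$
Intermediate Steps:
$v{\left(w \right)} = 245 + 7 w$ ($v{\left(w \right)} = \left(35 + w\right) 7 = 245 + 7 w$)
$\frac{-656 + 951}{189 \left(-1\right) + v{\left(60 \right)}} = \frac{-656 + 951}{189 \left(-1\right) + \left(245 + 7 \cdot 60\right)} = \frac{295}{-189 + \left(245 + 420\right)} = \frac{295}{-189 + 665} = \frac{295}{476}$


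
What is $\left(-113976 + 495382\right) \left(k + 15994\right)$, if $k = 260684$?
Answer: $105526649268$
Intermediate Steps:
$\left(-113976 + 495382\right) \left(k + 15994\right) = \left(-113976 + 495382\right) \left(260684 + 15994\right) = 381406 \cdot 276678 = 105526649268$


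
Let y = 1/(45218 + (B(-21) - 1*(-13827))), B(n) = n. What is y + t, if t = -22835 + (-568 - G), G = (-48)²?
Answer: -1517329967/59024 ≈ -25707.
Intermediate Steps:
G = 2304
t = -25707 (t = -22835 + (-568 - 1*2304) = -22835 + (-568 - 2304) = -22835 - 2872 = -25707)
y = 1/59024 (y = 1/(45218 + (-21 - 1*(-13827))) = 1/(45218 + (-21 + 13827)) = 1/(45218 + 13806) = 1/59024 ≈ 1.6942e-5)
y + t = 1/59024 - 25707 = -1517329967/59024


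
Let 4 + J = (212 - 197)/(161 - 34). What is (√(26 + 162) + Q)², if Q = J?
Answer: 3275301/16129 - 1972*√47/127 ≈ 96.617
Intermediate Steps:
J = -493/127 (J = -4 + (212 - 197)/(161 - 34) = -4 + 15/127 = -493/127 ≈ -3.8819)
Q = -493/127 ≈ -3.8819
(√(26 + 162) + Q)² = (√(26 + 162) - 493/127)² = (√188 - 493/127)² = (2*√47 - 493/127)² = (-493/127 + 2*√47)²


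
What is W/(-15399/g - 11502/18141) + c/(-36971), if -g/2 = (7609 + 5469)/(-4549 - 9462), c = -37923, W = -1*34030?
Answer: 248472373559842361/48238766996856777 ≈ 5.1509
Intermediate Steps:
W = -34030
g = 26156/14011 (g = -2*(7609 + 5469)/(-4549 - 9462) = -26156/(-14011) = -26156*(-1)/14011 = -2*(-13078/14011) = 26156/14011 ≈ 1.8668)
W/(-15399/g - 11502/18141) + c/(-36971) = -34030/(-15399/26156/14011 - 11502/18141) - 37923/(-36971) = -34030/(-15399*14011/26156 - 11502*1/18141) - 37923*(-1/36971) = -34030/(-215755389/26156 - 3834/6047) + 37923/36971 = -34030/(-1304773119387/158165332) + 37923/36971 = -34030*(-158165332/1304773119387) + 37923/36971 = 5382366247960/1304773119387 + 37923/36971 = 248472373559842361/48238766996856777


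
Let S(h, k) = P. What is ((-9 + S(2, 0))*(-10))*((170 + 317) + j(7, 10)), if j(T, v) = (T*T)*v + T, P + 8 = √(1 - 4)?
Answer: 167280 - 9840*I*√3 ≈ 1.6728e+5 - 17043.0*I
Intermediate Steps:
P = -8 + I*√3 (P = -8 + √(1 - 4) = -8 + √(-3) = -8 + I*√3 ≈ -8.0 + 1.732*I)
S(h, k) = -8 + I*√3
j(T, v) = T + v*T² (j(T, v) = T²*v + T = v*T² + T = T + v*T²)
((-9 + S(2, 0))*(-10))*((170 + 317) + j(7, 10)) = ((-9 + (-8 + I*√3))*(-10))*((170 + 317) + 7*(1 + 7*10)) = ((-17 + I*√3)*(-10))*(487 + 7*(1 + 70)) = (170 - 10*I*√3)*(487 + 7*71) = (170 - 10*I*√3)*(487 + 497) = (170 - 10*I*√3)*984 = 167280 - 9840*I*√3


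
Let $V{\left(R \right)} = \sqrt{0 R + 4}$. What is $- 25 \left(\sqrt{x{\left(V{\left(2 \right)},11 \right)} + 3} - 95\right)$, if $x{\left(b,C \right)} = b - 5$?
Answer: $2375$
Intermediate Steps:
$V{\left(R \right)} = 2$ ($V{\left(R \right)} = \sqrt{0 + 4} = \sqrt{4} = 2$)
$x{\left(b,C \right)} = -5 + b$
$- 25 \left(\sqrt{x{\left(V{\left(2 \right)},11 \right)} + 3} - 95\right) = - 25 \left(\sqrt{\left(-5 + 2\right) + 3} - 95\right) = - 25 \left(\sqrt{-3 + 3} - 95\right) = - 25 \left(\sqrt{0} - 95\right) = - 25 \left(0 - 95\right) = \left(-25\right) \left(-95\right) = 2375$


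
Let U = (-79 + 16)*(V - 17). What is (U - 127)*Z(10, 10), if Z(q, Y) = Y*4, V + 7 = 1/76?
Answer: 1051970/19 ≈ 55367.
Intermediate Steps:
V = -531/76 (V = -7 + 1/76 = -531/76 ≈ -6.9868)
Z(q, Y) = 4*Y
U = 114849/76 (U = (-79 + 16)*(-531/76 - 17) = -63*(-1823/76) = 114849/76 ≈ 1511.2)
(U - 127)*Z(10, 10) = (114849/76 - 127)*(4*10) = (105197/76)*40 = 1051970/19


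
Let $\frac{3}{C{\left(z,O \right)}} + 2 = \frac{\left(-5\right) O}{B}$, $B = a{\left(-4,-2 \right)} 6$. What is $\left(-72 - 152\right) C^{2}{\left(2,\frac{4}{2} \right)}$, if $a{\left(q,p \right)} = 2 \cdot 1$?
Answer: $- \frac{72576}{289} \approx -251.13$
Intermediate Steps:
$a{\left(q,p \right)} = 2$
$B = 12$ ($B = 2 \cdot 6 = 12$)
$C{\left(z,O \right)} = \frac{3}{-2 - \frac{5 O}{12}}$ ($C{\left(z,O \right)} = \frac{3}{-2 + \frac{\left(-5\right) O}{12}} = \frac{3}{-2 + - 5 O \frac{1}{12}} = \frac{3}{-2 - \frac{5 O}{12}}$)
$\left(-72 - 152\right) C^{2}{\left(2,\frac{4}{2} \right)} = \left(-72 - 152\right) \left(- \frac{36}{24 + 5 \cdot \frac{4}{2}}\right)^{2} = - 224 \left(- \frac{36}{24 + 5 \cdot 4 \cdot \frac{1}{2}}\right)^{2} = - 224 \left(- \frac{36}{24 + 5 \cdot 2}\right)^{2} = - 224 \left(- \frac{36}{24 + 10}\right)^{2} = - 224 \left(- \frac{36}{34}\right)^{2} = - 224 \left(\left(-36\right) \frac{1}{34}\right)^{2} = - 224 \left(- \frac{18}{17}\right)^{2} = \left(-224\right) \frac{324}{289} = - \frac{72576}{289}$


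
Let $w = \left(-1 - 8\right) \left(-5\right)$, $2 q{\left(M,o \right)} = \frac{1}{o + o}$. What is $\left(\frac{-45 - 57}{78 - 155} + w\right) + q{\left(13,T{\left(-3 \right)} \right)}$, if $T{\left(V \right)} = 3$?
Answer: $\frac{42881}{924} \approx 46.408$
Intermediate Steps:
$q{\left(M,o \right)} = \frac{1}{4 o}$ ($q{\left(M,o \right)} = \frac{1}{2 \left(o + o\right)} = \frac{1}{2 \cdot 2 o} = \frac{\frac{1}{2} \frac{1}{o}}{2} = \frac{1}{4 o}$)
$w = 45$ ($w = \left(-9\right) \left(-5\right) = 45$)
$\left(\frac{-45 - 57}{78 - 155} + w\right) + q{\left(13,T{\left(-3 \right)} \right)} = \left(\frac{-45 - 57}{78 - 155} + 45\right) + \frac{1}{4 \cdot 3} = \left(- \frac{102}{-77} + 45\right) + \frac{1}{4} \cdot \frac{1}{3} = \left(\left(-102\right) \left(- \frac{1}{77}\right) + 45\right) + \frac{1}{12} = \left(\frac{102}{77} + 45\right) + \frac{1}{12} = \frac{3567}{77} + \frac{1}{12} = \frac{42881}{924}$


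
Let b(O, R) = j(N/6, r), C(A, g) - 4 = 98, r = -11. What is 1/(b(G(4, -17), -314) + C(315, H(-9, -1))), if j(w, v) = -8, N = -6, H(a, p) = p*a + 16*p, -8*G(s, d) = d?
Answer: 1/94 ≈ 0.010638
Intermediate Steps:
G(s, d) = -d/8
H(a, p) = 16*p + a*p (H(a, p) = a*p + 16*p = 16*p + a*p)
C(A, g) = 102 (C(A, g) = 4 + 98 = 102)
b(O, R) = -8
1/(b(G(4, -17), -314) + C(315, H(-9, -1))) = 1/(-8 + 102) = 1/94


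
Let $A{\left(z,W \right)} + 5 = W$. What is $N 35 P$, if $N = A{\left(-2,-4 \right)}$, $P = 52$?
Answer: $-16380$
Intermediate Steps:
$A{\left(z,W \right)} = -5 + W$
$N = -9$ ($N = -5 - 4 = -9$)
$N 35 P = \left(-9\right) 35 \cdot 52 = \left(-315\right) 52 = -16380$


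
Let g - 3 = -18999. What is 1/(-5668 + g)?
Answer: -1/24664 ≈ -4.0545e-5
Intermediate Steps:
g = -18996 (g = 3 - 18999 = -18996)
1/(-5668 + g) = 1/(-5668 - 18996) = 1/(-24664) = -1/24664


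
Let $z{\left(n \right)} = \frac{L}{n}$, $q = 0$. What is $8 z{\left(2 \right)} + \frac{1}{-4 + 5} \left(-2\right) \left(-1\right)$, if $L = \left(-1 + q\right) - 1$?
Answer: $-6$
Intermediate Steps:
$L = -2$ ($L = \left(-1 + 0\right) - 1 = -1 - 1 = -2$)
$z{\left(n \right)} = - \frac{2}{n}$
$8 z{\left(2 \right)} + \frac{1}{-4 + 5} \left(-2\right) \left(-1\right) = 8 \left(- \frac{2}{2}\right) + \frac{1}{-4 + 5} \left(-2\right) \left(-1\right) = 8 \left(\left(-2\right) \frac{1}{2}\right) + 1^{-1} \left(-2\right) \left(-1\right) = 8 \left(-1\right) + 1 \left(-2\right) \left(-1\right) = -8 - -2 = -8 + 2 = -6$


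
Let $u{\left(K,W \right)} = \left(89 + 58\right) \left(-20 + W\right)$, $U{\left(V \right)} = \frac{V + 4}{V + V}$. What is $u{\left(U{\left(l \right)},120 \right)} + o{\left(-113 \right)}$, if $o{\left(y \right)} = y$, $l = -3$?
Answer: $14587$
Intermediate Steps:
$U{\left(V \right)} = \frac{4 + V}{2 V}$
$u{\left(K,W \right)} = -2940 + 147 W$ ($u{\left(K,W \right)} = 147 \left(-20 + W\right) = -2940 + 147 W$)
$u{\left(U{\left(l \right)},120 \right)} + o{\left(-113 \right)} = \left(-2940 + 147 \cdot 120\right) - 113 = \left(-2940 + 17640\right) - 113 = 14700 - 113 = 14587$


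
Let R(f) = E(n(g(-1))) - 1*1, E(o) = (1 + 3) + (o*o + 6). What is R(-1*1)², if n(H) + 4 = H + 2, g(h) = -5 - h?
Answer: 2025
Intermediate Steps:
n(H) = -2 + H (n(H) = -4 + (H + 2) = -4 + (2 + H) = -2 + H)
E(o) = 10 + o² (E(o) = 4 + (o² + 6) = 4 + (6 + o²) = 10 + o²)
R(f) = 45 (R(f) = (10 + (-2 + (-5 - 1*(-1)))²) - 1*1 = (10 + (-2 + (-5 + 1))²) - 1 = (10 + (-2 - 4)²) - 1 = (10 + (-6)²) - 1 = (10 + 36) - 1 = 46 - 1 = 45)
R(-1*1)² = 45² = 2025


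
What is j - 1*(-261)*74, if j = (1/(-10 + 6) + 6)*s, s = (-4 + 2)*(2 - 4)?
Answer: 19337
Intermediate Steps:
s = 4 (s = -2*(-2) = 4)
j = 23 (j = (1/(-10 + 6) + 6)*4 = (1/(-4) + 6)*4 = (-¼ + 6)*4 = (23/4)*4 = 23)
j - 1*(-261)*74 = 23 - 1*(-261)*74 = 23 + 261*74 = 23 + 19314 = 19337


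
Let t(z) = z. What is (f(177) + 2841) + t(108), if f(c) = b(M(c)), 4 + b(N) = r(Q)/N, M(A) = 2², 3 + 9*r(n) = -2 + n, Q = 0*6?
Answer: 106015/36 ≈ 2944.9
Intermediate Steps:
Q = 0
r(n) = -5/9 + n/9 (r(n) = -⅓ + (-2 + n)/9 = -⅓ + (-2/9 + n/9) = -5/9 + n/9)
M(A) = 4
b(N) = -4 - 5/(9*N) (b(N) = -4 + (-5/9 + (⅑)*0)/N = -4 + (-5/9 + 0)/N = -4 - 5/(9*N))
f(c) = -149/36 (f(c) = -4 - 5/9/4 = -4 - 5/9*¼ = -4 - 5/36 = -149/36)
(f(177) + 2841) + t(108) = (-149/36 + 2841) + 108 = 102127/36 + 108 = 106015/36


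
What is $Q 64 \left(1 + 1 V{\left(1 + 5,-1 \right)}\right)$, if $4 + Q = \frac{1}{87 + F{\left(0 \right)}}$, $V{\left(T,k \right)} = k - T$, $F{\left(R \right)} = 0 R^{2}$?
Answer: $\frac{44416}{29} \approx 1531.6$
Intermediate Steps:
$F{\left(R \right)} = 0$
$Q = - \frac{347}{87}$ ($Q = -4 + \frac{1}{87 + 0} = -4 + \frac{1}{87} = - \frac{347}{87} \approx -3.9885$)
$Q 64 \left(1 + 1 V{\left(1 + 5,-1 \right)}\right) = \left(- \frac{347}{87}\right) 64 \left(1 + 1 \left(-1 - \left(1 + 5\right)\right)\right) = - \frac{22208 \left(1 + 1 \left(-1 - 6\right)\right)}{87} = - \frac{22208 \left(1 + 1 \left(-7\right)\right)}{87} = - \frac{22208 \left(1 - 7\right)}{87} = \left(- \frac{22208}{87}\right) \left(-6\right) = \frac{44416}{29}$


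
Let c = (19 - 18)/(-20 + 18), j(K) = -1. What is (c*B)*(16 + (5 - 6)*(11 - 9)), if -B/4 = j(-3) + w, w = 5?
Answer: 112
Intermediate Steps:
B = -16 (B = -4*(-1 + 5) = -4*4 = -16)
c = -½ (c = 1/(-2) = 1*(-½) = -½ ≈ -0.50000)
(c*B)*(16 + (5 - 6)*(11 - 9)) = (-½*(-16))*(16 + (5 - 6)*(11 - 9)) = 8*(16 - 1*2) = 8*(16 - 2) = 8*14 = 112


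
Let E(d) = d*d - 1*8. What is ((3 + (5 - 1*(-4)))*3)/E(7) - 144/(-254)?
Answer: 7524/5207 ≈ 1.4450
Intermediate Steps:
E(d) = -8 + d² (E(d) = d² - 8 = -8 + d²)
((3 + (5 - 1*(-4)))*3)/E(7) - 144/(-254) = ((3 + (5 - 1*(-4)))*3)/(-8 + 7²) - 144/(-254) = ((3 + (5 + 4))*3)/(-8 + 49) - 144*(-1/254) = ((3 + 9)*3)/41 + 72/127 = (12*3)*(1/41) + 72/127 = 36*(1/41) + 72/127 = 36/41 + 72/127 = 7524/5207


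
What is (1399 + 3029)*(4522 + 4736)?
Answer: 40994424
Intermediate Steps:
(1399 + 3029)*(4522 + 4736) = 4428*9258 = 40994424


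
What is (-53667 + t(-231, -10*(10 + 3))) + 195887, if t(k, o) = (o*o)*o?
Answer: -2054780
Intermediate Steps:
t(k, o) = o**3 (t(k, o) = o**2*o = o**3)
(-53667 + t(-231, -10*(10 + 3))) + 195887 = (-53667 + (-10*(10 + 3))**3) + 195887 = (-53667 + (-10*13)**3) + 195887 = (-53667 + (-130)**3) + 195887 = (-53667 - 2197000) + 195887 = -2250667 + 195887 = -2054780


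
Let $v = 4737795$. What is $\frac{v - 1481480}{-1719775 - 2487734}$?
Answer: $- \frac{3256315}{4207509} \approx -0.77393$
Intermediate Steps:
$\frac{v - 1481480}{-1719775 - 2487734} = \frac{4737795 - 1481480}{-1719775 - 2487734} = \frac{3256315}{-4207509} = 3256315 \left(- \frac{1}{4207509}\right) = - \frac{3256315}{4207509}$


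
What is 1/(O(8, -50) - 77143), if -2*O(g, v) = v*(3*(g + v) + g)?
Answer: -1/80093 ≈ -1.2485e-5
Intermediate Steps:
O(g, v) = -v*(3*v + 4*g)/2 (O(g, v) = -v*(3*(g + v) + g)/2 = -v*((3*g + 3*v) + g)/2 = -v*(3*v + 4*g)/2)
1/(O(8, -50) - 77143) = 1/(-½*(-50)*(3*(-50) + 4*8) - 77143) = 1/(-½*(-50)*(-150 + 32) - 77143) = 1/(-½*(-50)*(-118) - 77143) = 1/(-2950 - 77143) = 1/(-80093) = -1/80093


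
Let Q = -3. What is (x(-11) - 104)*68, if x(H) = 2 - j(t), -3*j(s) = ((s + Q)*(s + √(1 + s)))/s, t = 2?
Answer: -20876/3 - 34*√3/3 ≈ -6978.3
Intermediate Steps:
j(s) = -(-3 + s)*(s + √(1 + s))/(3*s) (j(s) = -(s - 3)*(s + √(1 + s))/(3*s) = -(-3 + s)*(s + √(1 + s))/(3*s))
x(H) = 5/3 - √3/6 (x(H) = 2 - (√(1 + 2) - ⅓*2*(-3 + 2 + √(1 + 2)))/2 = 2 - (√3 - ⅓*2*(-3 + 2 + √3))/2 = 2 - (√3 - ⅓*2*(-1 + √3))/2 = 2 - (√3 + (⅔ - 2*√3/3))/2 = 2 - (⅔ + √3/3)/2 = 2 - (⅓ + √3/6) = 2 + (-⅓ - √3/6) = 5/3 - √3/6)
(x(-11) - 104)*68 = ((5/3 - √3/6) - 104)*68 = (-307/3 - √3/6)*68 = -20876/3 - 34*√3/3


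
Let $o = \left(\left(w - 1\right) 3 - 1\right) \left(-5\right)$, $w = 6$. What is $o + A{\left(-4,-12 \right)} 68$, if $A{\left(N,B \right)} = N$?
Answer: $-342$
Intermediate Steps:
$o = -70$ ($o = \left(\left(6 - 1\right) 3 - 1\right) \left(-5\right) = \left(5 \cdot 3 - 1\right) \left(-5\right) = \left(15 - 1\right) \left(-5\right) = 14 \left(-5\right) = -70$)
$o + A{\left(-4,-12 \right)} 68 = -70 - 272 = -342$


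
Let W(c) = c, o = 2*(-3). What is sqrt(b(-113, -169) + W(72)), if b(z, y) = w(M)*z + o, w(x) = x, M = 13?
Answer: I*sqrt(1403) ≈ 37.457*I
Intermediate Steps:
o = -6
b(z, y) = -6 + 13*z (b(z, y) = 13*z - 6 = -6 + 13*z)
sqrt(b(-113, -169) + W(72)) = sqrt((-6 + 13*(-113)) + 72) = sqrt((-6 - 1469) + 72) = sqrt(-1475 + 72) = sqrt(-1403) = I*sqrt(1403)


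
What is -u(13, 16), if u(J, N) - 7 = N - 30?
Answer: 7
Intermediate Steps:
u(J, N) = -23 + N (u(J, N) = 7 + (N - 30) = 7 + (-30 + N) = -23 + N)
-u(13, 16) = -(-23 + 16) = -1*(-7) = 7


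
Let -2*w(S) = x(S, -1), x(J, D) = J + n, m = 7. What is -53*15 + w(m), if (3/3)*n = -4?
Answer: -1593/2 ≈ -796.50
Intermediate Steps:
n = -4
x(J, D) = -4 + J (x(J, D) = J - 4 = -4 + J)
w(S) = 2 - S/2 (w(S) = -(-4 + S)/2 = 2 - S/2)
-53*15 + w(m) = -53*15 + (2 - ½*7) = -795 + (2 - 7/2) = -795 - 3/2 = -1593/2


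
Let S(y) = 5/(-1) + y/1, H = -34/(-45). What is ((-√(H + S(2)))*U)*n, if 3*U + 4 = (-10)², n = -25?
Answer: 160*I*√505/3 ≈ 1198.5*I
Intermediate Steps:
H = 34/45 (H = -34*(-1/45) = 34/45 ≈ 0.75556)
U = 32 (U = -4/3 + (⅓)*(-10)² = -4/3 + (⅓)*100 = -4/3 + 100/3 = 32)
S(y) = -5 + y (S(y) = 5*(-1) + y*1 = -5 + y)
((-√(H + S(2)))*U)*n = (-√(34/45 + (-5 + 2))*32)*(-25) = (-√(34/45 - 3)*32)*(-25) = (-√(-101/45)*32)*(-25) = (-I*√505/15*32)*(-25) = -32*I*√505/15*(-25) = 160*I*√505/3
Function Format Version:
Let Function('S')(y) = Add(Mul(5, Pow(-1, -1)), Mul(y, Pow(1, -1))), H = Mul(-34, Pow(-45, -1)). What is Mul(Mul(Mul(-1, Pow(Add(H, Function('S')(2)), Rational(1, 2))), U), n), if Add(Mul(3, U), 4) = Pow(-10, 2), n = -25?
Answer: Mul(Rational(160, 3), I, Pow(505, Rational(1, 2))) ≈ Mul(1198.5, I)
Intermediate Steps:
H = Rational(34, 45) (H = Mul(-34, Rational(-1, 45)) = Rational(34, 45) ≈ 0.75556)
U = 32 (U = Add(Rational(-4, 3), Mul(Rational(1, 3), Pow(-10, 2))) = Add(Rational(-4, 3), Mul(Rational(1, 3), 100)) = Add(Rational(-4, 3), Rational(100, 3)) = 32)
Function('S')(y) = Add(-5, y) (Function('S')(y) = Add(Mul(5, -1), Mul(y, 1)) = Add(-5, y))
Mul(Mul(Mul(-1, Pow(Add(H, Function('S')(2)), Rational(1, 2))), U), n) = Mul(Mul(Mul(-1, Pow(Add(Rational(34, 45), Add(-5, 2)), Rational(1, 2))), 32), -25) = Mul(Mul(Mul(-1, Pow(Add(Rational(34, 45), -3), Rational(1, 2))), 32), -25) = Mul(Mul(Mul(-1, Pow(Rational(-101, 45), Rational(1, 2))), 32), -25) = Mul(Mul(Mul(-1, Mul(Rational(1, 15), I, Pow(505, Rational(1, 2)))), 32), -25) = Mul(Mul(Mul(Rational(-1, 15), I, Pow(505, Rational(1, 2))), 32), -25) = Mul(Mul(Rational(-32, 15), I, Pow(505, Rational(1, 2))), -25) = Mul(Rational(160, 3), I, Pow(505, Rational(1, 2)))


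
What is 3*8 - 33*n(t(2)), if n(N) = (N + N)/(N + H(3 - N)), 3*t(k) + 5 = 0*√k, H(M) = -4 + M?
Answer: -86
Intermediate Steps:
t(k) = -5/3 (t(k) = -5/3 + (0*√k)/3 = -5/3 + (⅓)*0 = -5/3 + 0 = -5/3)
n(N) = -2*N (n(N) = (N + N)/(N + (-4 + (3 - N))) = (2*N)/(N + (-1 - N)) = (2*N)/(-1) = (2*N)*(-1) = -2*N)
3*8 - 33*n(t(2)) = 3*8 - (-66)*(-5)/3 = 24 - 33*10/3 = 24 - 110 = -86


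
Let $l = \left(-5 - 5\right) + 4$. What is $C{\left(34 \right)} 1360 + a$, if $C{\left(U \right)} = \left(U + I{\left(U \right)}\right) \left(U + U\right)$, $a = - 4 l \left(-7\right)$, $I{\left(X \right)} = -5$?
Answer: $2681752$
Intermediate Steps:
$l = -6$ ($l = -10 + 4 = -6$)
$a = -168$ ($a = \left(-4\right) \left(-6\right) \left(-7\right) = 24 \left(-7\right) = -168$)
$C{\left(U \right)} = 2 U \left(-5 + U\right)$ ($C{\left(U \right)} = \left(U - 5\right) \left(U + U\right) = \left(-5 + U\right) 2 U = 2 U \left(-5 + U\right)$)
$C{\left(34 \right)} 1360 + a = 2 \cdot 34 \left(-5 + 34\right) 1360 - 168 = 2 \cdot 34 \cdot 29 \cdot 1360 - 168 = 1972 \cdot 1360 - 168 = 2681920 - 168 = 2681752$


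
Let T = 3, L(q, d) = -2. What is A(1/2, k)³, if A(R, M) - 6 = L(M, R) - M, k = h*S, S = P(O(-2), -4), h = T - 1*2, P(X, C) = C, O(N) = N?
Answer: 512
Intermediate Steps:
h = 1 (h = 3 - 1*2 = 3 - 2 = 1)
S = -4
k = -4 (k = 1*(-4) = -4)
A(R, M) = 4 - M (A(R, M) = 6 + (-2 - M) = 4 - M)
A(1/2, k)³ = (4 - 1*(-4))³ = (4 + 4)³ = 8³ = 512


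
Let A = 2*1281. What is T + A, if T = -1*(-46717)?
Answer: 49279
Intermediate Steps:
A = 2562
T = 46717
T + A = 46717 + 2562 = 49279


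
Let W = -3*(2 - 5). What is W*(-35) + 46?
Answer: -269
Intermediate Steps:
W = 9 (W = -3*(-3) = 9)
W*(-35) + 46 = 9*(-35) + 46 = -315 + 46 = -269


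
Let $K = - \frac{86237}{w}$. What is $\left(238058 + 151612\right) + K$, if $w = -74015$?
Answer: $\frac{28841511287}{74015} \approx 3.8967 \cdot 10^{5}$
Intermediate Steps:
$K = \frac{86237}{74015}$ ($K = - \frac{86237}{-74015} = \left(-86237\right) \left(- \frac{1}{74015}\right) = \frac{86237}{74015} \approx 1.1651$)
$\left(238058 + 151612\right) + K = \left(238058 + 151612\right) + \frac{86237}{74015} = 389670 + \frac{86237}{74015} = \frac{28841511287}{74015}$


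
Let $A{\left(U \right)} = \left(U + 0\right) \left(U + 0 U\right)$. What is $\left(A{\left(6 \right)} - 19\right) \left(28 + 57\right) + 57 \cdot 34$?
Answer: $3383$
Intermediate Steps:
$A{\left(U \right)} = U^{2}$ ($A{\left(U \right)} = U \left(U + 0\right) = U U = U^{2}$)
$\left(A{\left(6 \right)} - 19\right) \left(28 + 57\right) + 57 \cdot 34 = \left(6^{2} - 19\right) \left(28 + 57\right) + 57 \cdot 34 = \left(36 - 19\right) 85 + 1938 = 17 \cdot 85 + 1938 = 1445 + 1938 = 3383$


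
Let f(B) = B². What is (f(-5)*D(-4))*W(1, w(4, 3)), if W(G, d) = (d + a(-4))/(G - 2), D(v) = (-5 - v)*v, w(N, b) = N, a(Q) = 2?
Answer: -600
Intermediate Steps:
D(v) = v*(-5 - v)
W(G, d) = (2 + d)/(-2 + G) (W(G, d) = (d + 2)/(G - 2) = (2 + d)/(-2 + G))
(f(-5)*D(-4))*W(1, w(4, 3)) = ((-5)²*(-1*(-4)*(5 - 4)))*((2 + 4)/(-2 + 1)) = (25*(-1*(-4)*1))*(6/(-1)) = (25*4)*(-1*6) = 100*(-6) = -600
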